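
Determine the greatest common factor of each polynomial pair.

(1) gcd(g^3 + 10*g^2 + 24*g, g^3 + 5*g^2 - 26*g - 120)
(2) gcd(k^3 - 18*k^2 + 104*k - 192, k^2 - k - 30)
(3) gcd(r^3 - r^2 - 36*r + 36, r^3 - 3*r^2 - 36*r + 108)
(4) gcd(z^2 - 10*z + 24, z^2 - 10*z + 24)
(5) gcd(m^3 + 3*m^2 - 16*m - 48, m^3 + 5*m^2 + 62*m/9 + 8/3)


(1) = g^2 + 10*g + 24
(2) = gcd((k - 8)*(k - 6)*(k - 4), (k - 6)*(k + 5)) = k - 6
(3) = gcd((r - 6)*(r - 1)*(r + 6), (r - 6)*(r - 3)*(r + 6)) = r^2 - 36
(4) = z^2 - 10*z + 24
(5) = m + 3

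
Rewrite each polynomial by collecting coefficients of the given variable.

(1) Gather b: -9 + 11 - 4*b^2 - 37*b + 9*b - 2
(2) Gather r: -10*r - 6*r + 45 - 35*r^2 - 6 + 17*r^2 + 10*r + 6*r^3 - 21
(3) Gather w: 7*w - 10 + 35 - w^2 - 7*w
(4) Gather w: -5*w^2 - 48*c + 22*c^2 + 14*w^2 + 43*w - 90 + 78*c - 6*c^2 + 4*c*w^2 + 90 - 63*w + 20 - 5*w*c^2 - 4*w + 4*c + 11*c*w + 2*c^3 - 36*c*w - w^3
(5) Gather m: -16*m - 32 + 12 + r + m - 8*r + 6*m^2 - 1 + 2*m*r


(1) = -4*b^2 - 28*b
(2) = 6*r^3 - 18*r^2 - 6*r + 18
(3) = 25 - w^2
(4) = 2*c^3 + 16*c^2 + 34*c - w^3 + w^2*(4*c + 9) + w*(-5*c^2 - 25*c - 24) + 20
(5) = 6*m^2 + m*(2*r - 15) - 7*r - 21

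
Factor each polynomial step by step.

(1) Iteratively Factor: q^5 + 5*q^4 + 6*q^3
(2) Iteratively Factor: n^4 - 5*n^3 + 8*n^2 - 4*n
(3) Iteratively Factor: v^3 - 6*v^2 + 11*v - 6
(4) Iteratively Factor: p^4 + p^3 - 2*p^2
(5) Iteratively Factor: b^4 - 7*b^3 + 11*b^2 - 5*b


(1) = (q + 3)*(q^4 + 2*q^3) = q*(q + 3)*(q^3 + 2*q^2) = q*(q + 2)*(q + 3)*(q^2) = q^2*(q + 2)*(q + 3)*(q)
(2) = (n - 2)*(n^3 - 3*n^2 + 2*n) = n*(n - 2)*(n^2 - 3*n + 2) = n*(n - 2)*(n - 1)*(n - 2)
(3) = (v - 2)*(v^2 - 4*v + 3) = (v - 3)*(v - 2)*(v - 1)
(4) = (p + 2)*(p^3 - p^2) = p*(p + 2)*(p^2 - p) = p*(p - 1)*(p + 2)*(p)
(5) = (b - 5)*(b^3 - 2*b^2 + b) = b*(b - 5)*(b^2 - 2*b + 1) = b*(b - 5)*(b - 1)*(b - 1)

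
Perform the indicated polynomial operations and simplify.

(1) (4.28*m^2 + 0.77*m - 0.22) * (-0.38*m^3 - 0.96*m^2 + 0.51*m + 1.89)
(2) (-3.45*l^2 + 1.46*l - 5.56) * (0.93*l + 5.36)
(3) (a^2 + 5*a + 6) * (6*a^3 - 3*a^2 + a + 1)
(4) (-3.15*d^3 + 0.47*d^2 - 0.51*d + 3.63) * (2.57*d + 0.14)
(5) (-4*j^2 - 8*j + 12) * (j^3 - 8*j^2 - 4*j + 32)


(1) = -1.6264*m^5 - 4.4014*m^4 + 1.5272*m^3 + 8.6931*m^2 + 1.3431*m - 0.4158
(2) = -3.2085*l^3 - 17.1342*l^2 + 2.6548*l - 29.8016
(3) = 6*a^5 + 27*a^4 + 22*a^3 - 12*a^2 + 11*a + 6
(4) = -8.0955*d^4 + 0.7669*d^3 - 1.2449*d^2 + 9.2577*d + 0.5082
(5) = -4*j^5 + 24*j^4 + 92*j^3 - 192*j^2 - 304*j + 384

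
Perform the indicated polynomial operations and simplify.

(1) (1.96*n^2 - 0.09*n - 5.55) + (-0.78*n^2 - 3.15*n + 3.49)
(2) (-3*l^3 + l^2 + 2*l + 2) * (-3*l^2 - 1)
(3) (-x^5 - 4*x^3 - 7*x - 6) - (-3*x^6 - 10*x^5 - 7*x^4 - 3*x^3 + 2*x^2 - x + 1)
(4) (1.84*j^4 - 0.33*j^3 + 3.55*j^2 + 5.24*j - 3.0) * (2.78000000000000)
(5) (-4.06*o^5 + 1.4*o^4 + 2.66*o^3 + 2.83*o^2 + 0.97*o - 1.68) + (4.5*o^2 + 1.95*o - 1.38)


(1) = 1.18*n^2 - 3.24*n - 2.06
(2) = 9*l^5 - 3*l^4 - 3*l^3 - 7*l^2 - 2*l - 2
(3) = 3*x^6 + 9*x^5 + 7*x^4 - x^3 - 2*x^2 - 6*x - 7
(4) = 5.1152*j^4 - 0.9174*j^3 + 9.869*j^2 + 14.5672*j - 8.34
(5) = -4.06*o^5 + 1.4*o^4 + 2.66*o^3 + 7.33*o^2 + 2.92*o - 3.06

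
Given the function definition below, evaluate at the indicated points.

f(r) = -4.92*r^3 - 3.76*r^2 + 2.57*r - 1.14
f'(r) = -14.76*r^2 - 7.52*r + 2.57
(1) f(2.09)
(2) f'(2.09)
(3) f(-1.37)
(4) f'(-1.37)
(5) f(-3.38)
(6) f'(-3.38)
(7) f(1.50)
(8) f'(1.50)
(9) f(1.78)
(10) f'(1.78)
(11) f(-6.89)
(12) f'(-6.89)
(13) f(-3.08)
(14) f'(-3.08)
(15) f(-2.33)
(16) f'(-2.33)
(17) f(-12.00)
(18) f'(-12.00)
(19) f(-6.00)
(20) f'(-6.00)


(1) = -57.11
(2) = -77.62
(3) = 0.93
(4) = -14.83
(5) = 137.20
(6) = -140.64
(7) = -22.35
(8) = -41.92
(9) = -36.23
(10) = -57.58
(11) = 1411.90
(12) = -646.31
(13) = 99.03
(14) = -114.29
(15) = 34.69
(16) = -60.04
(17) = 7928.34
(18) = -2032.63
(19) = 910.80
(20) = -483.67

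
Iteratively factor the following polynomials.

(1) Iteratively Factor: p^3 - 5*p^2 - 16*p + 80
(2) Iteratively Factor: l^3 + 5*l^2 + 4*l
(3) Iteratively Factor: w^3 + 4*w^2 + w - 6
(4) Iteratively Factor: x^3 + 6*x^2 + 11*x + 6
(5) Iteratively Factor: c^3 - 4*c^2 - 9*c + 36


(1) = (p - 4)*(p^2 - p - 20) = (p - 5)*(p - 4)*(p + 4)
(2) = (l)*(l^2 + 5*l + 4) = l*(l + 1)*(l + 4)
(3) = (w + 3)*(w^2 + w - 2) = (w - 1)*(w + 3)*(w + 2)
(4) = (x + 1)*(x^2 + 5*x + 6) = (x + 1)*(x + 2)*(x + 3)
(5) = (c + 3)*(c^2 - 7*c + 12) = (c - 4)*(c + 3)*(c - 3)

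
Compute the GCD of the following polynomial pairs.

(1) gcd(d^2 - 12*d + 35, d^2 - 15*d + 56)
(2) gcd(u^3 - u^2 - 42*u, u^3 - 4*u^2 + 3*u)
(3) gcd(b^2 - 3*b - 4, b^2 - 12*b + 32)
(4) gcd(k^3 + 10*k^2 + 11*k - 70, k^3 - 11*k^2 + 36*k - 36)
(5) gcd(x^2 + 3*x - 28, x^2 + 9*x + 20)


(1) = gcd((d - 7)*(d - 5), (d - 8)*(d - 7)) = d - 7
(2) = u
(3) = b - 4
(4) = gcd((k - 2)*(k + 5)*(k + 7), (k - 6)*(k - 3)*(k - 2)) = k - 2
(5) = 1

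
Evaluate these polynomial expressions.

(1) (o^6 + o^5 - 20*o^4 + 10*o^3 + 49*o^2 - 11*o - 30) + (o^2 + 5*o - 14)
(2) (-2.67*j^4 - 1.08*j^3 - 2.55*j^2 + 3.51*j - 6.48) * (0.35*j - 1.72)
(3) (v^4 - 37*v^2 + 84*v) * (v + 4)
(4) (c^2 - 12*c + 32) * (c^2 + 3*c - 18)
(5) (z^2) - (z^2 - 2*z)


(1) = o^6 + o^5 - 20*o^4 + 10*o^3 + 50*o^2 - 6*o - 44
(2) = -0.9345*j^5 + 4.2144*j^4 + 0.9651*j^3 + 5.6145*j^2 - 8.3052*j + 11.1456
(3) = v^5 + 4*v^4 - 37*v^3 - 64*v^2 + 336*v
(4) = c^4 - 9*c^3 - 22*c^2 + 312*c - 576
(5) = 2*z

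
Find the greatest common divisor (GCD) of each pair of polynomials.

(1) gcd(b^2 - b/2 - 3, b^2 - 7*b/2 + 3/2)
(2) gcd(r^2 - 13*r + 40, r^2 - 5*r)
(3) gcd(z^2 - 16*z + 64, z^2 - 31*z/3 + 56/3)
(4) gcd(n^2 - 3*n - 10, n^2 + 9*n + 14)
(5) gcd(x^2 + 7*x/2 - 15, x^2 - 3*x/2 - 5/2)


(1) = 1
(2) = gcd((r - 8)*(r - 5), r*(r - 5)) = r - 5
(3) = z - 8
(4) = gcd((n - 5)*(n + 2), (n + 2)*(n + 7)) = n + 2
(5) = x - 5/2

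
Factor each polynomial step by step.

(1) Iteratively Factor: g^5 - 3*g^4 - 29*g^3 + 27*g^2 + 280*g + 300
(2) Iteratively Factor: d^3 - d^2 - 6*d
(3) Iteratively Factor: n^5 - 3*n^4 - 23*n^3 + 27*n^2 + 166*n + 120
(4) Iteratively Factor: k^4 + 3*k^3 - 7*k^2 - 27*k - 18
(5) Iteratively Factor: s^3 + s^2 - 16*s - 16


(1) = (g + 2)*(g^4 - 5*g^3 - 19*g^2 + 65*g + 150) = (g + 2)*(g + 3)*(g^3 - 8*g^2 + 5*g + 50) = (g - 5)*(g + 2)*(g + 3)*(g^2 - 3*g - 10) = (g - 5)^2*(g + 2)*(g + 3)*(g + 2)
(2) = (d)*(d^2 - d - 6) = d*(d - 3)*(d + 2)
(3) = (n + 1)*(n^4 - 4*n^3 - 19*n^2 + 46*n + 120) = (n - 4)*(n + 1)*(n^3 - 19*n - 30) = (n - 4)*(n + 1)*(n + 2)*(n^2 - 2*n - 15) = (n - 5)*(n - 4)*(n + 1)*(n + 2)*(n + 3)
(4) = (k - 3)*(k^3 + 6*k^2 + 11*k + 6) = (k - 3)*(k + 2)*(k^2 + 4*k + 3) = (k - 3)*(k + 1)*(k + 2)*(k + 3)
(5) = (s + 1)*(s^2 - 16) = (s - 4)*(s + 1)*(s + 4)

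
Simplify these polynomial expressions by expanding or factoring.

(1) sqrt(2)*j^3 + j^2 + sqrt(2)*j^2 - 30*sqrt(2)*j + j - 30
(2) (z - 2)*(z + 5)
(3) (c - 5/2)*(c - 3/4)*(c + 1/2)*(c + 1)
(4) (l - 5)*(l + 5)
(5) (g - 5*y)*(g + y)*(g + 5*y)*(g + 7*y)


(1) = (j - 5)*(j + 6)*(sqrt(2)*j + 1)
(2) = z^2 + 3*z - 10
(3) = c^4 - 7*c^3/4 - 5*c^2/2 + 19*c/16 + 15/16
(4) = l^2 - 25
(5) = g^4 + 8*g^3*y - 18*g^2*y^2 - 200*g*y^3 - 175*y^4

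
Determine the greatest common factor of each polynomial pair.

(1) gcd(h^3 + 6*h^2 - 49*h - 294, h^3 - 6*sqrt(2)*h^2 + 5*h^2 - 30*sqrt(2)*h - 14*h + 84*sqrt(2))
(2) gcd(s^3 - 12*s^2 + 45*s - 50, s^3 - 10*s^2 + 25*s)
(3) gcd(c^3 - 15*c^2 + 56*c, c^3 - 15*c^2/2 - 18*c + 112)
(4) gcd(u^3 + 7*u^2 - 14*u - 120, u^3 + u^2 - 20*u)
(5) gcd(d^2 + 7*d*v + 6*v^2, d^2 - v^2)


(1) = h + 7
(2) = gcd((s - 5)^2*(s - 2), s*(s - 5)^2) = s^2 - 10*s + 25
(3) = c - 8
(4) = u^2 + u - 20
(5) = gcd((d + v)*(d + 6*v), (d - v)*(d + v)) = d + v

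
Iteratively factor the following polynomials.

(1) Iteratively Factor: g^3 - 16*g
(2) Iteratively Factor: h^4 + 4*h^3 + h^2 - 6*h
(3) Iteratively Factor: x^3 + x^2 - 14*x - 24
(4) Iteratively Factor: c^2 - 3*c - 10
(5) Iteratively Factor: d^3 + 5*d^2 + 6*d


(1) = (g + 4)*(g^2 - 4*g) = g*(g + 4)*(g - 4)
(2) = (h)*(h^3 + 4*h^2 + h - 6) = h*(h + 3)*(h^2 + h - 2) = h*(h - 1)*(h + 3)*(h + 2)
(3) = (x - 4)*(x^2 + 5*x + 6) = (x - 4)*(x + 3)*(x + 2)
(4) = (c - 5)*(c + 2)
(5) = (d + 3)*(d^2 + 2*d) = d*(d + 3)*(d + 2)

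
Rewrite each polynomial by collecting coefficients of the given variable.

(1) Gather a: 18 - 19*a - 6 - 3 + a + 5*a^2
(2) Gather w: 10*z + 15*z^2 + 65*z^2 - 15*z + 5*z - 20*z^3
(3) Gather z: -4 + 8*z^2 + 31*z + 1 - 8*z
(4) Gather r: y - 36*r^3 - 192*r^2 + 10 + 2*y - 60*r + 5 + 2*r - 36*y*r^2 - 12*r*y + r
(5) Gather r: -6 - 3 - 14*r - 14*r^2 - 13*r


(1) = 5*a^2 - 18*a + 9
(2) = -20*z^3 + 80*z^2
(3) = 8*z^2 + 23*z - 3
(4) = -36*r^3 + r^2*(-36*y - 192) + r*(-12*y - 57) + 3*y + 15
(5) = -14*r^2 - 27*r - 9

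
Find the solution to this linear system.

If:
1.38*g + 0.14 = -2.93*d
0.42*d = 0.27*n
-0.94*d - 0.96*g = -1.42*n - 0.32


Then:
d = -0.13
g = 0.17
n = -0.20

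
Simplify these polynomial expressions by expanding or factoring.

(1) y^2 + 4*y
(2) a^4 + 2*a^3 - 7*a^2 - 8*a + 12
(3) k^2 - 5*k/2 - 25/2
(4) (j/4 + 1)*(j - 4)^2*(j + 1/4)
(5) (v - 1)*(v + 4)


(1) = y*(y + 4)
(2) = (a - 2)*(a - 1)*(a + 2)*(a + 3)
(3) = (k - 5)*(k + 5/2)
(4) = j^4/4 - 15*j^3/16 - 17*j^2/4 + 15*j + 4
(5) = v^2 + 3*v - 4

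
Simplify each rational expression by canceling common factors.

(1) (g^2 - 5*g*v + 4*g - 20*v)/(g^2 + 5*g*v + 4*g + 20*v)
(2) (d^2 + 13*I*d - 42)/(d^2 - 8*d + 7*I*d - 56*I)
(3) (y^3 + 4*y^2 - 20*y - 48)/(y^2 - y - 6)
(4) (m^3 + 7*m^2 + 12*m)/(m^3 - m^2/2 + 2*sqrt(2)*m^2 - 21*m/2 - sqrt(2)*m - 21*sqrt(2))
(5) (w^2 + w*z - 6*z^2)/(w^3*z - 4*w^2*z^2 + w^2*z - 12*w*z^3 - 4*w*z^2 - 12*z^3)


(1) = (g - 5*v)/(g + 5*v)
(2) = (d + 6*I)/(d - 8)
(3) = (y^2 + 2*y - 24)/(y - 3)
(4) = (2*m^2 + 8*m)/(2*m^2 + m*(-7 + 4*sqrt(2)) - 14*sqrt(2))
(5) = (-w^2 - w*z + 6*z^2)/(-w^3*z + 4*w^2*z^2 - w^2*z + 12*w*z^3 + 4*w*z^2 + 12*z^3)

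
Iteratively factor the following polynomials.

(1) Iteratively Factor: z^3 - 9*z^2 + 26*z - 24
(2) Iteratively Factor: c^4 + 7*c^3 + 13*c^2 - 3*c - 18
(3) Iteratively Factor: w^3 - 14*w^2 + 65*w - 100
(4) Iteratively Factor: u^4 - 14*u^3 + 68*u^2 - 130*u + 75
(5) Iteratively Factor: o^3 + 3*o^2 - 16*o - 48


(1) = (z - 2)*(z^2 - 7*z + 12) = (z - 4)*(z - 2)*(z - 3)
(2) = (c + 3)*(c^3 + 4*c^2 + c - 6) = (c - 1)*(c + 3)*(c^2 + 5*c + 6) = (c - 1)*(c + 3)^2*(c + 2)
(3) = (w - 5)*(w^2 - 9*w + 20) = (w - 5)*(w - 4)*(w - 5)
(4) = (u - 3)*(u^3 - 11*u^2 + 35*u - 25) = (u - 3)*(u - 1)*(u^2 - 10*u + 25) = (u - 5)*(u - 3)*(u - 1)*(u - 5)
(5) = (o - 4)*(o^2 + 7*o + 12) = (o - 4)*(o + 4)*(o + 3)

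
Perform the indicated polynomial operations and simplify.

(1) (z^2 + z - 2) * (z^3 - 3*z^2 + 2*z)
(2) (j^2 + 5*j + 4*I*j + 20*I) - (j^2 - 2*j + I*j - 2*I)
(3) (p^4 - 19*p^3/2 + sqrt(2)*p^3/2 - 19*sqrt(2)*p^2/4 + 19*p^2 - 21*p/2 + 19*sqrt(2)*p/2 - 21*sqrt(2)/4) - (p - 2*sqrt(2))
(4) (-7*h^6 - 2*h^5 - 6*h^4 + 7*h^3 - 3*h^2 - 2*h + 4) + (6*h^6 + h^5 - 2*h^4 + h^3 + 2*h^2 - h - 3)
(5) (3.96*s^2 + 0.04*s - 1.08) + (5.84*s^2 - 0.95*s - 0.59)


(1) = z^5 - 2*z^4 - 3*z^3 + 8*z^2 - 4*z
(2) = 7*j + 3*I*j + 22*I
(3) = p^4 - 19*p^3/2 + sqrt(2)*p^3/2 - 19*sqrt(2)*p^2/4 + 19*p^2 - 23*p/2 + 19*sqrt(2)*p/2 - 13*sqrt(2)/4
(4) = -h^6 - h^5 - 8*h^4 + 8*h^3 - h^2 - 3*h + 1
(5) = 9.8*s^2 - 0.91*s - 1.67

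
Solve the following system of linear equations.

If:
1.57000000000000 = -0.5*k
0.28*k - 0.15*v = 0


Then:
k = -3.14
v = -5.86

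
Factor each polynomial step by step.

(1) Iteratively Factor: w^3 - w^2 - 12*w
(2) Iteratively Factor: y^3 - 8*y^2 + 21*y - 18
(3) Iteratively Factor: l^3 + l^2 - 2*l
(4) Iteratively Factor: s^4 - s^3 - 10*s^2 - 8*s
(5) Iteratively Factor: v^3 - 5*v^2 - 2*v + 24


(1) = (w + 3)*(w^2 - 4*w) = (w - 4)*(w + 3)*(w)
(2) = (y - 3)*(y^2 - 5*y + 6) = (y - 3)*(y - 2)*(y - 3)
(3) = (l + 2)*(l^2 - l) = l*(l + 2)*(l - 1)
(4) = (s - 4)*(s^3 + 3*s^2 + 2*s) = s*(s - 4)*(s^2 + 3*s + 2) = s*(s - 4)*(s + 2)*(s + 1)
(5) = (v - 4)*(v^2 - v - 6) = (v - 4)*(v + 2)*(v - 3)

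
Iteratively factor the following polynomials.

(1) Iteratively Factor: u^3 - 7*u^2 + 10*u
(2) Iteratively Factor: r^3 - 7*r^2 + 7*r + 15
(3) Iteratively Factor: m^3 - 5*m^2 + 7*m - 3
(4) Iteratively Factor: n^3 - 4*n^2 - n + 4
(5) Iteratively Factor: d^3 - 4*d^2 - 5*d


(1) = (u - 2)*(u^2 - 5*u) = u*(u - 2)*(u - 5)
(2) = (r + 1)*(r^2 - 8*r + 15) = (r - 5)*(r + 1)*(r - 3)
(3) = (m - 1)*(m^2 - 4*m + 3) = (m - 1)^2*(m - 3)
(4) = (n + 1)*(n^2 - 5*n + 4) = (n - 1)*(n + 1)*(n - 4)
(5) = (d)*(d^2 - 4*d - 5) = d*(d - 5)*(d + 1)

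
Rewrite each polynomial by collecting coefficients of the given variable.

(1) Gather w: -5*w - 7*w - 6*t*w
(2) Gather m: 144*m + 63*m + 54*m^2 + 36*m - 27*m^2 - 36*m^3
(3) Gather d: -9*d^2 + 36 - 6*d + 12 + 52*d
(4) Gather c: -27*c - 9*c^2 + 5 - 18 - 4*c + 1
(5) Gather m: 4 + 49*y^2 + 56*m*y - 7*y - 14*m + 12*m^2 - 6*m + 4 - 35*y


(1) = w*(-6*t - 12)
(2) = -36*m^3 + 27*m^2 + 243*m
(3) = -9*d^2 + 46*d + 48
(4) = -9*c^2 - 31*c - 12
(5) = 12*m^2 + m*(56*y - 20) + 49*y^2 - 42*y + 8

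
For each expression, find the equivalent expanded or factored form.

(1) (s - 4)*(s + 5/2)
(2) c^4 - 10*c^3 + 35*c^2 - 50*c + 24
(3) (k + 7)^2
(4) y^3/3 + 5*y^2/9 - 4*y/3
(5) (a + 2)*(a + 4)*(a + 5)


(1) = s^2 - 3*s/2 - 10
(2) = (c - 4)*(c - 3)*(c - 2)*(c - 1)
(3) = k^2 + 14*k + 49
(4) = y*(y/3 + 1)*(y - 4/3)
(5) = a^3 + 11*a^2 + 38*a + 40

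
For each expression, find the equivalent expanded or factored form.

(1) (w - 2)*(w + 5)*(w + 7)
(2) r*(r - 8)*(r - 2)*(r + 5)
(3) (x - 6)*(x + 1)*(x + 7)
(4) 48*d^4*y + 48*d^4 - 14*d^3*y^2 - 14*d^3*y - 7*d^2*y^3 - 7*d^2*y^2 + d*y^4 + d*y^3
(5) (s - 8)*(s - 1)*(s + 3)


(1) = w^3 + 10*w^2 + 11*w - 70
(2) = r^4 - 5*r^3 - 34*r^2 + 80*r
(3) = x^3 + 2*x^2 - 41*x - 42
(4) = (-8*d + y)*(-2*d + y)*(3*d + y)*(d*y + d)
(5) = s^3 - 6*s^2 - 19*s + 24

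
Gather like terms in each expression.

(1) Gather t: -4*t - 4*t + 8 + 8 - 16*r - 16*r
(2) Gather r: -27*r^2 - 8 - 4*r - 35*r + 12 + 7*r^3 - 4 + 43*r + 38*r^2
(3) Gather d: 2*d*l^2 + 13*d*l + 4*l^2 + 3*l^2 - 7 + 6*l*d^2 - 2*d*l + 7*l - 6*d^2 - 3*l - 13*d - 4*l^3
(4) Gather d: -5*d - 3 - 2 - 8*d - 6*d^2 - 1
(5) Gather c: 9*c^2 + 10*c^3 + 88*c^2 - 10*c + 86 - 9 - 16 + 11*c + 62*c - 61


(1) = -32*r - 8*t + 16
(2) = 7*r^3 + 11*r^2 + 4*r
(3) = d^2*(6*l - 6) + d*(2*l^2 + 11*l - 13) - 4*l^3 + 7*l^2 + 4*l - 7
(4) = -6*d^2 - 13*d - 6
(5) = 10*c^3 + 97*c^2 + 63*c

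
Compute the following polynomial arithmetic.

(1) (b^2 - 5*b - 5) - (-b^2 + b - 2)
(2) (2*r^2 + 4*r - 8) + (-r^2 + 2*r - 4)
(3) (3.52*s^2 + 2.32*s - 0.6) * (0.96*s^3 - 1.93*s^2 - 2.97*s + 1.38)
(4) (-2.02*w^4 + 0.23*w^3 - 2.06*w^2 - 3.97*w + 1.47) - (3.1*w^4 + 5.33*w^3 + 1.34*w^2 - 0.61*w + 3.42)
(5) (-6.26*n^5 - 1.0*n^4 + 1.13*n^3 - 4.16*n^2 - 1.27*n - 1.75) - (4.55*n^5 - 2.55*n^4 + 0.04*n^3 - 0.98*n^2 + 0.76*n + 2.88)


(1) = 2*b^2 - 6*b - 3
(2) = r^2 + 6*r - 12
(3) = 3.3792*s^5 - 4.5664*s^4 - 15.508*s^3 - 0.8748*s^2 + 4.9836*s - 0.828
(4) = -5.12*w^4 - 5.1*w^3 - 3.4*w^2 - 3.36*w - 1.95
(5) = -10.81*n^5 + 1.55*n^4 + 1.09*n^3 - 3.18*n^2 - 2.03*n - 4.63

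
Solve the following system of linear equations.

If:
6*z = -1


Then:
z = -1/6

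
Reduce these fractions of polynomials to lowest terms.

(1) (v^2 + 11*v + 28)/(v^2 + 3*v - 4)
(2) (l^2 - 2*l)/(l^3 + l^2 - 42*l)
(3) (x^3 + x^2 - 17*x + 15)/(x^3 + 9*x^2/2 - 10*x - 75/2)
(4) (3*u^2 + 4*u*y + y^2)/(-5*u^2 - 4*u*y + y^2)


(1) = (v + 7)/(v - 1)
(2) = (l - 2)/(l^2 + l - 42)
(3) = (2*x - 2)/(2*x + 5)
(4) = (3*u + y)/(-5*u + y)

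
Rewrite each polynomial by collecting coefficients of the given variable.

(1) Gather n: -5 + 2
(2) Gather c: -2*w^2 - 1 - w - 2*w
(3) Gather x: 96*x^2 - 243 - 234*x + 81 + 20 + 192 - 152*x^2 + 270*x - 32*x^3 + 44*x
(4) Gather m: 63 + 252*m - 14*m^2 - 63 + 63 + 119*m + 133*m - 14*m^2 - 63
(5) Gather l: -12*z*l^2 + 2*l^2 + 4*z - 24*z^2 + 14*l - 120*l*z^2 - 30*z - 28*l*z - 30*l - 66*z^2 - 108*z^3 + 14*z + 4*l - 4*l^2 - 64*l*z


(1) = -3
(2) = -2*w^2 - 3*w - 1
(3) = -32*x^3 - 56*x^2 + 80*x + 50
(4) = -28*m^2 + 504*m
(5) = l^2*(-12*z - 2) + l*(-120*z^2 - 92*z - 12) - 108*z^3 - 90*z^2 - 12*z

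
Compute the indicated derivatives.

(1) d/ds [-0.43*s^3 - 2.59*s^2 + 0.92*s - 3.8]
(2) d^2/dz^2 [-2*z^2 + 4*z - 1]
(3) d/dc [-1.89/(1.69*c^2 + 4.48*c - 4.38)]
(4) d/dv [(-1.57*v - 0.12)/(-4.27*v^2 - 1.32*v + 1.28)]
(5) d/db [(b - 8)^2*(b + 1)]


(1) = -1.29*s^2 - 5.18*s + 0.92
(2) = -4
(3) = (6.3882*c + 8.4672)/(1.69*c^2 + 4.48*c - 4.38)^2
(4) = (6.7039*v^2 + 2.0724*v - (1.57*v + 0.12)*(8.54*v + 1.32) - 2.0096)/(4.27*v^2 + 1.32*v - 1.28)^2
(5) = 3*(b - 8)*(b - 2)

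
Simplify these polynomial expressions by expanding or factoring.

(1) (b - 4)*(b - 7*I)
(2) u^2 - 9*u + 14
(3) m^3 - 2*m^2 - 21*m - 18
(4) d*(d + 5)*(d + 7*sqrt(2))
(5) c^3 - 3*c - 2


(1) = b^2 - 4*b - 7*I*b + 28*I
(2) = (u - 7)*(u - 2)
(3) = (m - 6)*(m + 1)*(m + 3)
(4) = d^3 + 5*d^2 + 7*sqrt(2)*d^2 + 35*sqrt(2)*d
(5) = (c - 2)*(c + 1)^2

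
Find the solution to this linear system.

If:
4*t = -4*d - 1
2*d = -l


Then:
d = -t - 1/4
l = 2*t + 1/2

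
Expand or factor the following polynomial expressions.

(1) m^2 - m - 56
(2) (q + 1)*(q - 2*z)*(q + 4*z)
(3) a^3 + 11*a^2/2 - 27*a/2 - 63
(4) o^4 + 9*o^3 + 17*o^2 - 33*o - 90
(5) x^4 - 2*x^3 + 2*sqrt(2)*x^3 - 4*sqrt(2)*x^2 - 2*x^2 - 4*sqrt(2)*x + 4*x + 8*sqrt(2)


(1) = (m - 8)*(m + 7)
(2) = q^3 + 2*q^2*z + q^2 - 8*q*z^2 + 2*q*z - 8*z^2
(3) = (a - 7/2)*(a + 3)*(a + 6)
(4) = (o - 2)*(o + 3)^2*(o + 5)
(5) = (x - 2)*(x - sqrt(2))*(x + sqrt(2))*(x + 2*sqrt(2))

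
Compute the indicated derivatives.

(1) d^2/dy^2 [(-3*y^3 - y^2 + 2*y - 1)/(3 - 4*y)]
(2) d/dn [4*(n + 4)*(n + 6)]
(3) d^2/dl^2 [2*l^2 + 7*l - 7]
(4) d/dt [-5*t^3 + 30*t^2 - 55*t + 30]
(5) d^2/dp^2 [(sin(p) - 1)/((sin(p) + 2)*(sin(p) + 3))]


(1) = 2*(48*y^3 - 108*y^2 + 81*y + 1)/(64*y^3 - 144*y^2 + 108*y - 27)
(2) = 8*n + 40
(3) = 4
(4) = -15*t^2 + 60*t - 55
(5) = (-sin(p)^5 + 9*sin(p)^4 + 53*sin(p)^3 + 25*sin(p)^2 - 132*sin(p) - 98)/((sin(p) + 2)^3*(sin(p) + 3)^3)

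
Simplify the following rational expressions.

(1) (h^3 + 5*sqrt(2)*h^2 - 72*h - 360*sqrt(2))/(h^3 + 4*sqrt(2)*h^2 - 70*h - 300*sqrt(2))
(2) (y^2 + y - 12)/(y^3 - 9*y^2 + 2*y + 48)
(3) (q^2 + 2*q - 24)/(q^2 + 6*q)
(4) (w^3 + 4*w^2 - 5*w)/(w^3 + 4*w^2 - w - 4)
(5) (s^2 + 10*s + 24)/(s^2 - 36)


(1) = (h + 6*sqrt(2))/(h + 5*sqrt(2))
(2) = (y + 4)/(y^2 - 6*y - 16)
(3) = (q - 4)/q
(4) = (w^2 + 5*w)/(w^2 + 5*w + 4)
(5) = (s + 4)/(s - 6)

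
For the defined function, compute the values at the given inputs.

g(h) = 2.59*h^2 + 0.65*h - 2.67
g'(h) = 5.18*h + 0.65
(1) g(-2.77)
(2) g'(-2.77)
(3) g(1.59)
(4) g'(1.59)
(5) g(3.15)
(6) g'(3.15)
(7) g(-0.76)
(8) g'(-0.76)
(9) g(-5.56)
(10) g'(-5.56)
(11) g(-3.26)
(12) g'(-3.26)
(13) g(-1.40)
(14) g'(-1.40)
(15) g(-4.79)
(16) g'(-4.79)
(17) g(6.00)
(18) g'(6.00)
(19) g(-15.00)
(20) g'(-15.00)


(1) = 15.40
(2) = -13.70
(3) = 4.91
(4) = 8.89
(5) = 25.08
(6) = 16.97
(7) = -1.67
(8) = -3.29
(9) = 73.78
(10) = -28.15
(11) = 22.74
(12) = -16.24
(13) = 1.50
(14) = -6.60
(15) = 53.64
(16) = -24.16
(17) = 94.47
(18) = 31.73
(19) = 570.33
(20) = -77.05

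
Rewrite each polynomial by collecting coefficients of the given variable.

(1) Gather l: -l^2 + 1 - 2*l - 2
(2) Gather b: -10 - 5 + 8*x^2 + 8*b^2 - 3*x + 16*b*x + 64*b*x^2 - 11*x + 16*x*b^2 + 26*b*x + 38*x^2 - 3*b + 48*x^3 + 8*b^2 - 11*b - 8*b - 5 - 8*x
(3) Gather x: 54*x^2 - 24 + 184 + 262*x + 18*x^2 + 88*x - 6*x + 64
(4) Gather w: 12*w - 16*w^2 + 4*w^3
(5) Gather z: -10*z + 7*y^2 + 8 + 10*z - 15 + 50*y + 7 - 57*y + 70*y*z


(1) = -l^2 - 2*l - 1
(2) = b^2*(16*x + 16) + b*(64*x^2 + 42*x - 22) + 48*x^3 + 46*x^2 - 22*x - 20
(3) = 72*x^2 + 344*x + 224
(4) = 4*w^3 - 16*w^2 + 12*w
(5) = 7*y^2 + 70*y*z - 7*y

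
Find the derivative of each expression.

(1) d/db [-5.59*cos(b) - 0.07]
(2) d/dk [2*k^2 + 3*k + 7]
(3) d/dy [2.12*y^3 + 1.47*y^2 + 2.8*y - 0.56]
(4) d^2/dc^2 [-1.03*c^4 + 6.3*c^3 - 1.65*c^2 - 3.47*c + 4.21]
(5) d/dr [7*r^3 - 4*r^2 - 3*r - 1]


(1) = 5.59*sin(b)
(2) = 4*k + 3
(3) = 6.36*y^2 + 2.94*y + 2.8
(4) = -12.36*c^2 + 37.8*c - 3.3
(5) = 21*r^2 - 8*r - 3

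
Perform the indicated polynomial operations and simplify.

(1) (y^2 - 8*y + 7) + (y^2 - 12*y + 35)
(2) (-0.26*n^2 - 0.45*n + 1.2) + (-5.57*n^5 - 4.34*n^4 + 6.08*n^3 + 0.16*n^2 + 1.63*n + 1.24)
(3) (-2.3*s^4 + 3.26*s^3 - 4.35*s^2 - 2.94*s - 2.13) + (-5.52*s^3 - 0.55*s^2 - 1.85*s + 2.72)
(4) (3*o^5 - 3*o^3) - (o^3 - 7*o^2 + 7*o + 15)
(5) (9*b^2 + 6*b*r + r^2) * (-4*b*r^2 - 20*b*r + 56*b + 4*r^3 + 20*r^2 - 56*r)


(1) = 2*y^2 - 20*y + 42
(2) = -5.57*n^5 - 4.34*n^4 + 6.08*n^3 - 0.1*n^2 + 1.18*n + 2.44
(3) = -2.3*s^4 - 2.26*s^3 - 4.9*s^2 - 4.79*s + 0.59
(4) = 3*o^5 - 4*o^3 + 7*o^2 - 7*o - 15
(5) = -36*b^3*r^2 - 180*b^3*r + 504*b^3 + 12*b^2*r^3 + 60*b^2*r^2 - 168*b^2*r + 20*b*r^4 + 100*b*r^3 - 280*b*r^2 + 4*r^5 + 20*r^4 - 56*r^3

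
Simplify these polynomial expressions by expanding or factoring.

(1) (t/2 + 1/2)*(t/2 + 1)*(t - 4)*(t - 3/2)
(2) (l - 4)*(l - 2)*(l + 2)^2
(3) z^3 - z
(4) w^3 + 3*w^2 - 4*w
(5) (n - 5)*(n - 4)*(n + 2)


(1) = t^4/4 - 5*t^3/8 - 17*t^2/8 + 7*t/4 + 3
(2) = l^4 - 2*l^3 - 12*l^2 + 8*l + 32
(3) = z*(z - 1)*(z + 1)
(4) = w*(w - 1)*(w + 4)
(5) = n^3 - 7*n^2 + 2*n + 40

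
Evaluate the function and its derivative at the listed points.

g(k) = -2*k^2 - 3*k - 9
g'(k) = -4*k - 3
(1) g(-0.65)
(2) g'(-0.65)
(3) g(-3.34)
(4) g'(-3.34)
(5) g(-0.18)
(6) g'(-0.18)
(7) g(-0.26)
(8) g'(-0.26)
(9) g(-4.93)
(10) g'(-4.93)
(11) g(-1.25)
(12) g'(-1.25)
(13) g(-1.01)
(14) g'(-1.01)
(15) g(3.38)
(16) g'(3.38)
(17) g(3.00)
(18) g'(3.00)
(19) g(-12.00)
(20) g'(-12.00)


(1) = -7.89
(2) = -0.40
(3) = -21.29
(4) = 10.36
(5) = -8.52
(6) = -2.28
(7) = -8.36
(8) = -1.96
(9) = -42.82
(10) = 16.72
(11) = -8.38
(12) = 2.00
(13) = -8.01
(14) = 1.04
(15) = -41.99
(16) = -16.52
(17) = -36.00
(18) = -15.00
(19) = -261.00
(20) = 45.00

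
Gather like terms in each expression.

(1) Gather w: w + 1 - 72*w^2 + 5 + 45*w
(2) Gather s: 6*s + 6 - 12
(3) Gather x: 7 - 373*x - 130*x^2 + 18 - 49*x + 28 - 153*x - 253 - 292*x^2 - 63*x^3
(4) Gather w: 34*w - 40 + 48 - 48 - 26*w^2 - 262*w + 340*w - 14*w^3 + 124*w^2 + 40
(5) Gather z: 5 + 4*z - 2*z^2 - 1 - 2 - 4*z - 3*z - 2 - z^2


(1) = -72*w^2 + 46*w + 6
(2) = 6*s - 6
(3) = -63*x^3 - 422*x^2 - 575*x - 200
(4) = -14*w^3 + 98*w^2 + 112*w
(5) = -3*z^2 - 3*z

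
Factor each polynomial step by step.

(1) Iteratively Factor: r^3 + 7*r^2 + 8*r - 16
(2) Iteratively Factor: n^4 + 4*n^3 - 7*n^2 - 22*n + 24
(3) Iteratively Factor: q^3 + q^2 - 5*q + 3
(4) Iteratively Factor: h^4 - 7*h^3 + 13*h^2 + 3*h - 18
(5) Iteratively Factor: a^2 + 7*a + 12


(1) = (r + 4)*(r^2 + 3*r - 4) = (r - 1)*(r + 4)*(r + 4)
(2) = (n + 4)*(n^3 - 7*n + 6) = (n - 1)*(n + 4)*(n^2 + n - 6) = (n - 2)*(n - 1)*(n + 4)*(n + 3)
(3) = (q - 1)*(q^2 + 2*q - 3) = (q - 1)*(q + 3)*(q - 1)
(4) = (h - 3)*(h^3 - 4*h^2 + h + 6) = (h - 3)*(h - 2)*(h^2 - 2*h - 3) = (h - 3)^2*(h - 2)*(h + 1)
(5) = (a + 3)*(a + 4)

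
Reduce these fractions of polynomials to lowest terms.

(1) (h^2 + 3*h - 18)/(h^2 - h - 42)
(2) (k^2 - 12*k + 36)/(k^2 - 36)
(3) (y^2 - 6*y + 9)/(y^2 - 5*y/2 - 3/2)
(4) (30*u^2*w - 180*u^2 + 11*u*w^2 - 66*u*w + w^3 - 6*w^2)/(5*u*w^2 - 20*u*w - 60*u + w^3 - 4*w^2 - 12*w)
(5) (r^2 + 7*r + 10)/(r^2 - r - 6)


(1) = (h - 3)/(h - 7)
(2) = (k - 6)/(k + 6)
(3) = (2*y - 6)/(2*y + 1)
(4) = (6*u + w)/(w + 2)
(5) = (r + 5)/(r - 3)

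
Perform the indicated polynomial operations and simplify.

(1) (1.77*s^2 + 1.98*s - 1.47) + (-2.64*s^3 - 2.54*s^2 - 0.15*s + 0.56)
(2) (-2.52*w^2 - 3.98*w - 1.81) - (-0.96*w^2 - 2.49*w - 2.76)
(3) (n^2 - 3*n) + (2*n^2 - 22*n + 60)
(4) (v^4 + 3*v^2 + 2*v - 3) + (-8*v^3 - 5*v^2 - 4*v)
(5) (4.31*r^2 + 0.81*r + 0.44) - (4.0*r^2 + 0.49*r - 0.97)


(1) = -2.64*s^3 - 0.77*s^2 + 1.83*s - 0.91
(2) = -1.56*w^2 - 1.49*w + 0.95
(3) = 3*n^2 - 25*n + 60
(4) = v^4 - 8*v^3 - 2*v^2 - 2*v - 3
(5) = 0.31*r^2 + 0.32*r + 1.41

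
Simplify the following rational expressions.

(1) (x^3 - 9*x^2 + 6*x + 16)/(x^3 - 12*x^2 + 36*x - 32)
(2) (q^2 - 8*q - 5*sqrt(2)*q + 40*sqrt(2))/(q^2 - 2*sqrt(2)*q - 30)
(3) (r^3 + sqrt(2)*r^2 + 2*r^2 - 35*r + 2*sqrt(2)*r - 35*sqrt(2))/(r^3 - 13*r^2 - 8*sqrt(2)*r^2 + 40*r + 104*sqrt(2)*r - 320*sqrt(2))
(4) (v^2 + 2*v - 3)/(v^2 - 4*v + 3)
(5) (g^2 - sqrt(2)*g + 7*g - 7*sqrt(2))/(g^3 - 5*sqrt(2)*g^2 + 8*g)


(1) = (x + 1)/(x - 2)
(2) = (q - 8)/(q + 3*sqrt(2))
(3) = (r^2 + r*(sqrt(2) + 7) + 7*sqrt(2))/(r^2 + r*(-8*sqrt(2) - 8) + 64*sqrt(2))
(4) = (v + 3)/(v - 3)
(5) = (g + 7)/(g^2 - 4*sqrt(2)*g)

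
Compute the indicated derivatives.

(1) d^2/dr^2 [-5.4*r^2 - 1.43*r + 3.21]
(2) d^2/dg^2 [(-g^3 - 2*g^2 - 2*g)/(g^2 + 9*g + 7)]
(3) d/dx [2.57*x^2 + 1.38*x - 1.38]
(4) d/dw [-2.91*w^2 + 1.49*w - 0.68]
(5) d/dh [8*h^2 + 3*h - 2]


(1) = -10.8000000000000
(2) = 2*(-58*g^3 - 147*g^2 - 105*g + 28)/(g^6 + 27*g^5 + 264*g^4 + 1107*g^3 + 1848*g^2 + 1323*g + 343)
(3) = 5.14*x + 1.38
(4) = 1.49 - 5.82*w
(5) = 16*h + 3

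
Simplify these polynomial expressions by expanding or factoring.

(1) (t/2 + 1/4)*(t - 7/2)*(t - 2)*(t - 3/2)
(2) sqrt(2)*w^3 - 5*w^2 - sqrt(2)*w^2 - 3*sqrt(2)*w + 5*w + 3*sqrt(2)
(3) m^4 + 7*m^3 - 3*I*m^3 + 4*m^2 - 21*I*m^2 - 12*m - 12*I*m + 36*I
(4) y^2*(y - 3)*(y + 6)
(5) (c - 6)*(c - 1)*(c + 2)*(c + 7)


(1) = t^4/2 - 13*t^3/4 + 47*t^2/8 - 23*t/16 - 21/8
(2) = (w - 1)*(w - 3*sqrt(2))*(sqrt(2)*w + 1)
(3) = (m - 1)*(m + 2)*(m + 6)*(m - 3*I)
(4) = y^4 + 3*y^3 - 18*y^2
(5) = c^4 + 2*c^3 - 43*c^2 - 44*c + 84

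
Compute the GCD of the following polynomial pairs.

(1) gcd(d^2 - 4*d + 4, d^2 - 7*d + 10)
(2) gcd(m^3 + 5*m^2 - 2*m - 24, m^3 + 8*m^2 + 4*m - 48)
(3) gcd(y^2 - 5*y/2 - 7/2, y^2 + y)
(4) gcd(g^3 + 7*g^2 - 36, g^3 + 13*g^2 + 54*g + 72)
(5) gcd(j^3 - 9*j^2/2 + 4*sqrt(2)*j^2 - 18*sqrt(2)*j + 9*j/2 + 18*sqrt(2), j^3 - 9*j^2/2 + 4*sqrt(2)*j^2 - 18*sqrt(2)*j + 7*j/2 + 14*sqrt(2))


(1) = d - 2
(2) = m^2 + 2*m - 8
(3) = y + 1
(4) = gcd((g - 2)*(g + 3)*(g + 6), (g + 3)*(g + 4)*(g + 6)) = g^2 + 9*g + 18
(5) = j + 4*sqrt(2)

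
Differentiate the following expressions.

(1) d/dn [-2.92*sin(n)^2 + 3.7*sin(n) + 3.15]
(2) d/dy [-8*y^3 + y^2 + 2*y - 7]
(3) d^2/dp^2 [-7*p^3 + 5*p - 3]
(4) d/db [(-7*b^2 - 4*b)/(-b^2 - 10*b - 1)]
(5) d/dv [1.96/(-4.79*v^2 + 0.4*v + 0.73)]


(1) = (3.7 - 5.84*sin(n))*cos(n)
(2) = -24*y^2 + 2*y + 2
(3) = -42*p
(4) = 2*(33*b^2 + 7*b + 2)/(b^4 + 20*b^3 + 102*b^2 + 20*b + 1)
(5) = (18.7768*v - 0.784)/(-4.79*v^2 + 0.4*v + 0.73)^2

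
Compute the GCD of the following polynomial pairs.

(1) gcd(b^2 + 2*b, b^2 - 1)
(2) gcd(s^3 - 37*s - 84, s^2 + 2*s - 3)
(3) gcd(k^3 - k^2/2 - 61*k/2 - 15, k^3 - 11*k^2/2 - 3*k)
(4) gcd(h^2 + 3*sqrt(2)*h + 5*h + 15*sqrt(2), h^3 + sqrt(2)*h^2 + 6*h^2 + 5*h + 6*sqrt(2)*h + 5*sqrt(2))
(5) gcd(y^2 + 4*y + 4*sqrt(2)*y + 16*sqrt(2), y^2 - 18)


(1) = gcd(b*(b + 2), (b - 1)*(b + 1)) = 1
(2) = gcd((s - 7)*(s + 3)*(s + 4), (s - 1)*(s + 3)) = s + 3
(3) = k^2 - 11*k/2 - 3
(4) = gcd((h + 5)*(h + 3*sqrt(2)), (h + 1)*(h + 5)*(h + sqrt(2))) = h + 5
(5) = 1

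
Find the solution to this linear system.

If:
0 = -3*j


Then:
j = 0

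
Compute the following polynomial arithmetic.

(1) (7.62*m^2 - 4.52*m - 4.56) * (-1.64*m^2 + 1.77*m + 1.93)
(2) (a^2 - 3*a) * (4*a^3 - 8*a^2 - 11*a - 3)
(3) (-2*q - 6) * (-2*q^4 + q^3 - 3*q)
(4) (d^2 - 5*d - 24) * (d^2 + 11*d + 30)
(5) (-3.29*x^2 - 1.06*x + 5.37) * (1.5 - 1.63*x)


(1) = -12.4968*m^4 + 20.9002*m^3 + 14.1846*m^2 - 16.7948*m - 8.8008
(2) = 4*a^5 - 20*a^4 + 13*a^3 + 30*a^2 + 9*a
(3) = 4*q^5 + 10*q^4 - 6*q^3 + 6*q^2 + 18*q
(4) = d^4 + 6*d^3 - 49*d^2 - 414*d - 720
(5) = 5.3627*x^3 - 3.2072*x^2 - 10.3431*x + 8.055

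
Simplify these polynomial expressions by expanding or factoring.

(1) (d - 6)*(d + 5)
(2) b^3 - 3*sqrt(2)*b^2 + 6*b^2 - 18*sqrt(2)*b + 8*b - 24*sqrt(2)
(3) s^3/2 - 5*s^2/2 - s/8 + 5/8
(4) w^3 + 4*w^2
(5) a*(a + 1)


(1) = d^2 - d - 30
(2) = (b + 2)*(b + 4)*(b - 3*sqrt(2))
(3) = (s/2 + 1/4)*(s - 5)*(s - 1/2)
(4) = w^2*(w + 4)
(5) = a^2 + a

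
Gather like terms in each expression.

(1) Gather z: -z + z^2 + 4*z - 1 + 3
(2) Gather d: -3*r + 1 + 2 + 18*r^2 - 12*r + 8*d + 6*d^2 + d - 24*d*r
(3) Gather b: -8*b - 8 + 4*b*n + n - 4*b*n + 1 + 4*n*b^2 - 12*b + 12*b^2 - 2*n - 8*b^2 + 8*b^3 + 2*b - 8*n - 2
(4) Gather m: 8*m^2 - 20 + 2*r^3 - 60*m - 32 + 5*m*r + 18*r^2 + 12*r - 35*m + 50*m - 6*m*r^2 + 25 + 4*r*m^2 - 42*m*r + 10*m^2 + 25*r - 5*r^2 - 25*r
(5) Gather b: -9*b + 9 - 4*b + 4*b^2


(1) = z^2 + 3*z + 2
(2) = 6*d^2 + d*(9 - 24*r) + 18*r^2 - 15*r + 3
(3) = 8*b^3 + b^2*(4*n + 4) - 18*b - 9*n - 9
(4) = m^2*(4*r + 18) + m*(-6*r^2 - 37*r - 45) + 2*r^3 + 13*r^2 + 12*r - 27
(5) = 4*b^2 - 13*b + 9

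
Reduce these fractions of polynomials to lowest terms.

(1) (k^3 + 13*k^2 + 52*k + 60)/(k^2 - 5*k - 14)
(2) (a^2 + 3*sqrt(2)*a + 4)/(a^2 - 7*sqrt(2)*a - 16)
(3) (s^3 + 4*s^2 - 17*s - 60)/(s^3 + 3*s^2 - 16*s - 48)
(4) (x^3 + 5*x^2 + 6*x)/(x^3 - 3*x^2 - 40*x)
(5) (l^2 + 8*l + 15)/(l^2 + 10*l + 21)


(1) = (k^2 + 11*k + 30)/(k - 7)
(2) = (a + 2*sqrt(2))/(a - 8*sqrt(2))
(3) = (s + 5)/(s + 4)
(4) = (x^2 + 5*x + 6)/(x^2 - 3*x - 40)
(5) = (l + 5)/(l + 7)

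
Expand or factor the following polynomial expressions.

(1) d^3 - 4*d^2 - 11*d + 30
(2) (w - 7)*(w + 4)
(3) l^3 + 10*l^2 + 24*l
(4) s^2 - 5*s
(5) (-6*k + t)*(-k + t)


(1) = (d - 5)*(d - 2)*(d + 3)
(2) = w^2 - 3*w - 28
(3) = l*(l + 4)*(l + 6)
(4) = s*(s - 5)
(5) = 6*k^2 - 7*k*t + t^2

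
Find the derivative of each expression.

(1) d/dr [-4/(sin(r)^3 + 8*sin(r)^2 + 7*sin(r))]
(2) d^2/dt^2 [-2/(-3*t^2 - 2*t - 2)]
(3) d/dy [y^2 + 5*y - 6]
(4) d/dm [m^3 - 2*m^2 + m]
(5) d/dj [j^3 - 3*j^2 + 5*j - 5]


(1) = 4*(3*cos(r) + 16/tan(r) + 7*cos(r)/sin(r)^2)/((sin(r) + 1)^2*(sin(r) + 7)^2)
(2) = 4*(-9*t^2 - 6*t + 4*(3*t + 1)^2 - 6)/(3*t^2 + 2*t + 2)^3
(3) = 2*y + 5
(4) = 3*m^2 - 4*m + 1
(5) = 3*j^2 - 6*j + 5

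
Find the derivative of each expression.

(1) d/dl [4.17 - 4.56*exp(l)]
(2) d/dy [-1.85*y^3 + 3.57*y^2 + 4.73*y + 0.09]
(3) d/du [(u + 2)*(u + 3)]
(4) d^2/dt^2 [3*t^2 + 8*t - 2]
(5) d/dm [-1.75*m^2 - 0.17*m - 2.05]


(1) = -4.56*exp(l)
(2) = -5.55*y^2 + 7.14*y + 4.73
(3) = 2*u + 5
(4) = 6
(5) = -3.5*m - 0.17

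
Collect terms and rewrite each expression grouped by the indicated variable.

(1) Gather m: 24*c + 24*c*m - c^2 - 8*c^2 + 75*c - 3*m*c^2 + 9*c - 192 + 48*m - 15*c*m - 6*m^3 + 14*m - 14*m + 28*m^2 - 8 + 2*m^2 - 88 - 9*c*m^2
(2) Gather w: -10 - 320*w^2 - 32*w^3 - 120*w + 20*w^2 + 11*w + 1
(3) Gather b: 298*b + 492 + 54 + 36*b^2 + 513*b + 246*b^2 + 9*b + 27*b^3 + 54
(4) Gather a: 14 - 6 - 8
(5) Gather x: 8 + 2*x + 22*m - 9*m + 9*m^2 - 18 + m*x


(1) = -9*c^2 + 108*c - 6*m^3 + m^2*(30 - 9*c) + m*(-3*c^2 + 9*c + 48) - 288
(2) = -32*w^3 - 300*w^2 - 109*w - 9
(3) = 27*b^3 + 282*b^2 + 820*b + 600
(4) = 0
(5) = 9*m^2 + 13*m + x*(m + 2) - 10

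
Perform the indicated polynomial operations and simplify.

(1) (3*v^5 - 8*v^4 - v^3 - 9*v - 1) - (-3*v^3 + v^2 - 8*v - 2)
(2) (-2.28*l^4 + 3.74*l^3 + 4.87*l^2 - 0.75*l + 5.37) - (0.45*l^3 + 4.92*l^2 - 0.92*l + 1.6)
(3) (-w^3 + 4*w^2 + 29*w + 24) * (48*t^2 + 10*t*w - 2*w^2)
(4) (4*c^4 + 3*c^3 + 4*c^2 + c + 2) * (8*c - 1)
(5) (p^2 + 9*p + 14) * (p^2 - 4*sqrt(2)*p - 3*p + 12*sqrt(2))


(1) = 3*v^5 - 8*v^4 + 2*v^3 - v^2 - v + 1
(2) = -2.28*l^4 + 3.29*l^3 - 0.05*l^2 + 0.17*l + 3.77
(3) = -48*t^2*w^3 + 192*t^2*w^2 + 1392*t^2*w + 1152*t^2 - 10*t*w^4 + 40*t*w^3 + 290*t*w^2 + 240*t*w + 2*w^5 - 8*w^4 - 58*w^3 - 48*w^2
(4) = 32*c^5 + 20*c^4 + 29*c^3 + 4*c^2 + 15*c - 2
(5) = p^4 - 4*sqrt(2)*p^3 + 6*p^3 - 24*sqrt(2)*p^2 - 13*p^2 - 42*p + 52*sqrt(2)*p + 168*sqrt(2)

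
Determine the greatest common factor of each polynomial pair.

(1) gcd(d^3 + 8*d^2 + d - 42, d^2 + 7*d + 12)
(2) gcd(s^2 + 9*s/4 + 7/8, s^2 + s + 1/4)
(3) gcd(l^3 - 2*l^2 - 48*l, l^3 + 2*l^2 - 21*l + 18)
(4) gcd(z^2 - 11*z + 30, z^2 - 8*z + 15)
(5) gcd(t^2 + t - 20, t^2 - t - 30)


(1) = gcd((d - 2)*(d + 3)*(d + 7), (d + 3)*(d + 4)) = d + 3
(2) = gcd((s + 1/2)*(s + 7/4), (s + 1/2)^2) = s + 1/2
(3) = l + 6
(4) = gcd((z - 6)*(z - 5), (z - 5)*(z - 3)) = z - 5
(5) = t + 5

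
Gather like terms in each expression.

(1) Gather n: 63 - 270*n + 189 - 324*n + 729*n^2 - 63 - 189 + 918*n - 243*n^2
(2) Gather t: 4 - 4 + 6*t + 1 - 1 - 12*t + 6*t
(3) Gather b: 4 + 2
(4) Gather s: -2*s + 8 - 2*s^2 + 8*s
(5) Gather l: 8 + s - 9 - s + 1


(1) = 486*n^2 + 324*n
(2) = 0
(3) = 6
(4) = -2*s^2 + 6*s + 8
(5) = 0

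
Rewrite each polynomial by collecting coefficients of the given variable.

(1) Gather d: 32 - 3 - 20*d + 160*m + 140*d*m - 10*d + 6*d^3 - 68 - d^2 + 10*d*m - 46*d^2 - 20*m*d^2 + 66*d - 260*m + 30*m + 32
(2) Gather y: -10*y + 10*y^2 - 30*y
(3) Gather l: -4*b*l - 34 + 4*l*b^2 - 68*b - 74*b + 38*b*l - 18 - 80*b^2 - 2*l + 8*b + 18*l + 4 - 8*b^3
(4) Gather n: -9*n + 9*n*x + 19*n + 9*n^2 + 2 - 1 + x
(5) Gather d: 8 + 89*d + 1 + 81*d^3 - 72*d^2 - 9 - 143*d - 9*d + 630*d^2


(1) = 6*d^3 + d^2*(-20*m - 47) + d*(150*m + 36) - 70*m - 7
(2) = 10*y^2 - 40*y
(3) = -8*b^3 - 80*b^2 - 134*b + l*(4*b^2 + 34*b + 16) - 48
(4) = 9*n^2 + n*(9*x + 10) + x + 1
(5) = 81*d^3 + 558*d^2 - 63*d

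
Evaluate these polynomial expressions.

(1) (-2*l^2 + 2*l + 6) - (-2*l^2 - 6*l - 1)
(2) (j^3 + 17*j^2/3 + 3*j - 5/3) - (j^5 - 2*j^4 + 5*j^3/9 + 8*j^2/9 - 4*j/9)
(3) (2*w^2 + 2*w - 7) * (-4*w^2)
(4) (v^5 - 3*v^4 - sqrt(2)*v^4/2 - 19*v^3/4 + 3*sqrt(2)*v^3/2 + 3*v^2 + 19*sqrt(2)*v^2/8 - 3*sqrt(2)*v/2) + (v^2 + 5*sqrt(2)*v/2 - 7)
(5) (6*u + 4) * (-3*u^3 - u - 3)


(1) = 8*l + 7
(2) = -j^5 + 2*j^4 + 4*j^3/9 + 43*j^2/9 + 31*j/9 - 5/3
(3) = -8*w^4 - 8*w^3 + 28*w^2
(4) = v^5 - 3*v^4 - sqrt(2)*v^4/2 - 19*v^3/4 + 3*sqrt(2)*v^3/2 + 19*sqrt(2)*v^2/8 + 4*v^2 + sqrt(2)*v - 7
(5) = -18*u^4 - 12*u^3 - 6*u^2 - 22*u - 12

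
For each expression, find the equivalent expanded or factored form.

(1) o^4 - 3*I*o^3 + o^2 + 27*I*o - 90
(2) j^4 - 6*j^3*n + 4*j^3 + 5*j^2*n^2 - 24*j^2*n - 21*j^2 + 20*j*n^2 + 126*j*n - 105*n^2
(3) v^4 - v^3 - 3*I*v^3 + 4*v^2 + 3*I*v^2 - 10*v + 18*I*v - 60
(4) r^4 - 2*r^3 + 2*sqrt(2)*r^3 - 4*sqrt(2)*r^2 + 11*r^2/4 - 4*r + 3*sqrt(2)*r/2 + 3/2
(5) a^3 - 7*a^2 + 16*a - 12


(1) = (o - 3)*(o + 3)*(o - 5*I)*(o + 2*I)
(2) = (j - 3)*(j + 7)*(j - 5*n)*(j - n)
(3) = (v - 3)*(v + 2)*(v - 5*I)*(v + 2*I)
(4) = (r - 3/2)*(r - 1/2)*(r + sqrt(2))^2
(5) = (a - 3)*(a - 2)^2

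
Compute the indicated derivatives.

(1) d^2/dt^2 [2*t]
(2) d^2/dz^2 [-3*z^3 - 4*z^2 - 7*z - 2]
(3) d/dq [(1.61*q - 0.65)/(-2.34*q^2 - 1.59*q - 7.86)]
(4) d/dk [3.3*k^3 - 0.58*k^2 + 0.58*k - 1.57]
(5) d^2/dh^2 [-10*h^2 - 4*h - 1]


(1) = 0
(2) = -18*z - 8
(3) = (3.7674*q^2 - 3.042*q - 13.6881)/(5.4756*q^4 + 7.4412*q^3 + 39.3129*q^2 + 24.9948*q + 61.7796)
(4) = 9.9*k^2 - 1.16*k + 0.58
(5) = -20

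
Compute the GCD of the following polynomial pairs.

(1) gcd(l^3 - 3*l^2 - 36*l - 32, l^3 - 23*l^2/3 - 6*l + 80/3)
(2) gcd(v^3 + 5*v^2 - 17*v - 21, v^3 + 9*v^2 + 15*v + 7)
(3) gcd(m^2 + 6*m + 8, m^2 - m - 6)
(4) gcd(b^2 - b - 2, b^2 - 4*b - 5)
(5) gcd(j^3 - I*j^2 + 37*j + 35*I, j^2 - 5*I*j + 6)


(1) = gcd((l - 8)*(l + 1)*(l + 4), (l - 8)*(l - 5/3)*(l + 2)) = l - 8
(2) = gcd((v - 3)*(v + 1)*(v + 7), (v + 1)^2*(v + 7)) = v^2 + 8*v + 7
(3) = gcd((m + 2)*(m + 4), (m - 3)*(m + 2)) = m + 2
(4) = gcd((b - 2)*(b + 1), (b - 5)*(b + 1)) = b + 1
(5) = gcd((j - 7*I)*(j + I)*(j + 5*I), (j - 6*I)*(j + I)) = j + I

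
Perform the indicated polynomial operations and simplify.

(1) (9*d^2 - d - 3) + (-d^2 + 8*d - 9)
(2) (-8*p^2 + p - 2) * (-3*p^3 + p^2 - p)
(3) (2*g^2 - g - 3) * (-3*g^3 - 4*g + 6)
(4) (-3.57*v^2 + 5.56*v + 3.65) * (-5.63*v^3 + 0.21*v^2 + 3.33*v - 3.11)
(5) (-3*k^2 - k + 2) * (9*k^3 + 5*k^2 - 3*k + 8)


(1) = 8*d^2 + 7*d - 12
(2) = 24*p^5 - 11*p^4 + 15*p^3 - 3*p^2 + 2*p
(3) = -6*g^5 + 3*g^4 + g^3 + 16*g^2 + 6*g - 18
(4) = 20.0991*v^5 - 32.0525*v^4 - 31.27*v^3 + 30.384*v^2 - 5.1371*v - 11.3515
(5) = -27*k^5 - 24*k^4 + 22*k^3 - 11*k^2 - 14*k + 16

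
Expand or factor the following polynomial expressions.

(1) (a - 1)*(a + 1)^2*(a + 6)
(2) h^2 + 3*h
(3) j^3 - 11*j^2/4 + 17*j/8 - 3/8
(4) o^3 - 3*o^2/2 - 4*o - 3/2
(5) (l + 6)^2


(1) = a^4 + 7*a^3 + 5*a^2 - 7*a - 6
(2) = h*(h + 3)
(3) = (j - 3/2)*(j - 1)*(j - 1/4)
(4) = (o - 3)*(o + 1/2)*(o + 1)
(5) = l^2 + 12*l + 36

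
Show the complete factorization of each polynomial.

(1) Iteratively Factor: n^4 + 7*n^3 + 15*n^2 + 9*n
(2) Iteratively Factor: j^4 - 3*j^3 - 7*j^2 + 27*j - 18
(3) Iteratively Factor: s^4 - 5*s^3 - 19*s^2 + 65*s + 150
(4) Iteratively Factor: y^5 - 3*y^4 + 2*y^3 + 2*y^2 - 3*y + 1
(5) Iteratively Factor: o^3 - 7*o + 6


(1) = (n)*(n^3 + 7*n^2 + 15*n + 9) = n*(n + 3)*(n^2 + 4*n + 3) = n*(n + 1)*(n + 3)*(n + 3)
(2) = (j - 1)*(j^3 - 2*j^2 - 9*j + 18) = (j - 2)*(j - 1)*(j^2 - 9) = (j - 2)*(j - 1)*(j + 3)*(j - 3)
(3) = (s + 2)*(s^3 - 7*s^2 - 5*s + 75) = (s - 5)*(s + 2)*(s^2 - 2*s - 15) = (s - 5)*(s + 2)*(s + 3)*(s - 5)
(4) = (y - 1)*(y^4 - 2*y^3 + 2*y - 1) = (y - 1)*(y + 1)*(y^3 - 3*y^2 + 3*y - 1) = (y - 1)^2*(y + 1)*(y^2 - 2*y + 1) = (y - 1)^3*(y + 1)*(y - 1)
(5) = (o - 1)*(o^2 + o - 6) = (o - 1)*(o + 3)*(o - 2)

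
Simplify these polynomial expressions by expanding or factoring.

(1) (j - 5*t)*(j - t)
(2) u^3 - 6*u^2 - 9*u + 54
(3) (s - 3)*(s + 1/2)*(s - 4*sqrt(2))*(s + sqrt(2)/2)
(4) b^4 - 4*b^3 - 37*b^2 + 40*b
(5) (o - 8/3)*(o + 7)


(1) = j^2 - 6*j*t + 5*t^2
(2) = (u - 6)*(u - 3)*(u + 3)
(3) = s^4 - 7*sqrt(2)*s^3/2 - 5*s^3/2 - 11*s^2/2 + 35*sqrt(2)*s^2/4 + 21*sqrt(2)*s/4 + 10*s + 6
(4) = b*(b - 8)*(b - 1)*(b + 5)
(5) = o^2 + 13*o/3 - 56/3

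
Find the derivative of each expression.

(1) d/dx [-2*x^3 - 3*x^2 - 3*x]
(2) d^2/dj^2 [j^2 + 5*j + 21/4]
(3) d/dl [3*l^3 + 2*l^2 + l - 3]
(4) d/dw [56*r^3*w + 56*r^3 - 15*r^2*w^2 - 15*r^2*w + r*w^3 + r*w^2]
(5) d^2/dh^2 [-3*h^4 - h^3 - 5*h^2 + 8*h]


(1) = -6*x^2 - 6*x - 3
(2) = 2
(3) = 9*l^2 + 4*l + 1
(4) = r*(56*r^2 - 30*r*w - 15*r + 3*w^2 + 2*w)
(5) = -36*h^2 - 6*h - 10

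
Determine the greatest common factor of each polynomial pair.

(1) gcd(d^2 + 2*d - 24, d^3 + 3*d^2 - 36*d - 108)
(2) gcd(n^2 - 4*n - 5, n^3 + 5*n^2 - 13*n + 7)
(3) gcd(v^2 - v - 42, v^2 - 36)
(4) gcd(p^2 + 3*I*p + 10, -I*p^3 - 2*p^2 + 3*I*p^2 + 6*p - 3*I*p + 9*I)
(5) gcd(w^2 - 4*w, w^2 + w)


(1) = gcd((d - 4)*(d + 6), (d - 6)*(d + 3)*(d + 6)) = d + 6
(2) = 1
(3) = gcd((v - 7)*(v + 6), (v - 6)*(v + 6)) = v + 6
(4) = gcd((p - 2*I)*(p + 5*I), (p - 3)*(p - 3*I)*(-I*p + 1)) = 1
(5) = w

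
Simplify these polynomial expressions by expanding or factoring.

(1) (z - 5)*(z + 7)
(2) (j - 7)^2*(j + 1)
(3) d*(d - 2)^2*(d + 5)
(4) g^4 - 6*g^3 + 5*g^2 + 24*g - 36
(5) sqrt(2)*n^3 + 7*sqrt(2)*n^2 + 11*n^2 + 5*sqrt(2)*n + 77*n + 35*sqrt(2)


(1) = z^2 + 2*z - 35
(2) = j^3 - 13*j^2 + 35*j + 49
(3) = d^4 + d^3 - 16*d^2 + 20*d
(4) = (g - 3)^2*(g - 2)*(g + 2)
(5) = (n + 7)*(n + 5*sqrt(2))*(sqrt(2)*n + 1)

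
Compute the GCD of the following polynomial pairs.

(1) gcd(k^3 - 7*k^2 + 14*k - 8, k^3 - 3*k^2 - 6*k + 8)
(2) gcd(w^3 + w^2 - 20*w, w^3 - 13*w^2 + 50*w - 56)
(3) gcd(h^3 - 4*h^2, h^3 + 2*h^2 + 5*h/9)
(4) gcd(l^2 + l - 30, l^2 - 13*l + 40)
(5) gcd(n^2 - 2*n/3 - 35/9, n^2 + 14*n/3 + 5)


(1) = gcd((k - 4)*(k - 2)*(k - 1), (k - 4)*(k - 1)*(k + 2)) = k^2 - 5*k + 4
(2) = w - 4
(3) = h
(4) = l - 5
(5) = n + 5/3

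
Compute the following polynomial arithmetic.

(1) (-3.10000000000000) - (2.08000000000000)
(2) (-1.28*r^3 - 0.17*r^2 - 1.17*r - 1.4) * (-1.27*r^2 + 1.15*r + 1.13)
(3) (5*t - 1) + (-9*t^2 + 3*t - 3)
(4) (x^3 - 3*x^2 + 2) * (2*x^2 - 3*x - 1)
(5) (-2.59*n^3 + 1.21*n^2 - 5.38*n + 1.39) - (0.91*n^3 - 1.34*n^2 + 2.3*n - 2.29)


(1) = -5.18000000000000
(2) = 1.6256*r^5 - 1.2561*r^4 - 0.156*r^3 + 0.2404*r^2 - 2.9321*r - 1.582
(3) = -9*t^2 + 8*t - 4
(4) = 2*x^5 - 9*x^4 + 8*x^3 + 7*x^2 - 6*x - 2
(5) = -3.5*n^3 + 2.55*n^2 - 7.68*n + 3.68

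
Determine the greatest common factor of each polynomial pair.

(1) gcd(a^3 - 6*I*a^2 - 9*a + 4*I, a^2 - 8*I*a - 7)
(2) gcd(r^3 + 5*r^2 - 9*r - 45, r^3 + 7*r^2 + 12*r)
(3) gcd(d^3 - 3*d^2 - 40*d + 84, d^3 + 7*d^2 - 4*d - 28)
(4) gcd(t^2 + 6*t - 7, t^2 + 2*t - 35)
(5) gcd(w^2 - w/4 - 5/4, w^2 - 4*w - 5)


(1) = gcd((a - 4*I)*(a - I)^2, (a - 7*I)*(a - I)) = a - I
(2) = r + 3
(3) = d - 2
(4) = gcd((t - 1)*(t + 7), (t - 5)*(t + 7)) = t + 7
(5) = w + 1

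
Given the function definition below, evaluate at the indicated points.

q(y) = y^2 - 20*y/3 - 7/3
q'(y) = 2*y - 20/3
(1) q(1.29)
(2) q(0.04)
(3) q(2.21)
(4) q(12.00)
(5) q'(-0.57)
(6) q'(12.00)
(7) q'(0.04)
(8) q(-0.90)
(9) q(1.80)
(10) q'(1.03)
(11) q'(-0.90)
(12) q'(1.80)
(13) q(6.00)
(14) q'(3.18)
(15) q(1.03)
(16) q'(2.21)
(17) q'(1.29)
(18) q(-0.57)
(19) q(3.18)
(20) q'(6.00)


(1) = -9.27
(2) = -2.60
(3) = -12.18
(4) = 61.67
(5) = -7.81
(6) = 17.33
(7) = -6.59
(8) = 4.48
(9) = -11.09
(10) = -4.61
(11) = -8.47
(12) = -3.07
(13) = -6.33
(14) = -0.31
(15) = -8.14
(16) = -2.25
(17) = -4.09
(18) = 1.79
(19) = -13.42
(20) = 5.33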